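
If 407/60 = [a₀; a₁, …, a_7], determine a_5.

407 = 6·60 + 47, so a_0 = 6
60 = 1·47 + 13, so a_1 = 1
47 = 3·13 + 8, so a_2 = 3
13 = 1·8 + 5, so a_3 = 1
8 = 1·5 + 3, so a_4 = 1
5 = 1·3 + 2, so a_5 = 1

1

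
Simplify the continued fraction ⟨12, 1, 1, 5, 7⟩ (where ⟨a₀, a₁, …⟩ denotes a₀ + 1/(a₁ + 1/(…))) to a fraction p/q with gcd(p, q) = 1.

991/79

Starting at the tail and folding back:
Start with 7.
5 + 1/(7/1) = 5 + 1/7 = 36/7
1 + 1/(36/7) = 1 + 7/36 = 43/36
1 + 1/(43/36) = 1 + 36/43 = 79/43
12 + 1/(79/43) = 12 + 43/79 = 991/79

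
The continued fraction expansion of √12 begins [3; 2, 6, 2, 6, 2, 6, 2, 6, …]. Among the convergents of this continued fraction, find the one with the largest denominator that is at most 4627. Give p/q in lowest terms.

8733/2521

a_0 = 3: 3/1  (≤ bound)
a_1 = 2: 7/2  (≤ bound)
a_2 = 6: 45/13  (≤ bound)
a_3 = 2: 97/28  (≤ bound)
a_4 = 6: 627/181  (≤ bound)
a_5 = 2: 1351/390  (≤ bound)
a_6 = 6: 8733/2521  (≤ bound)
a_7 = 2: 18817/5432  (> 4627, stop)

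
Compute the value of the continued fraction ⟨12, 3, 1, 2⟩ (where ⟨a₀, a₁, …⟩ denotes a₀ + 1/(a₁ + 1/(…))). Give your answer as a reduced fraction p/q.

135/11

Collapse the nested fraction from the inside out:
Start with 2.
1 + 1/(2/1) = 1 + 1/2 = 3/2
3 + 1/(3/2) = 3 + 2/3 = 11/3
12 + 1/(11/3) = 12 + 3/11 = 135/11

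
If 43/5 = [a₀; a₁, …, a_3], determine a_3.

2

Apply division with remainder until the remainder is 0:
43 = 8·5 + 3, so a_0 = 8
5 = 1·3 + 2, so a_1 = 1
3 = 1·2 + 1, so a_2 = 1
2 = 2·1 + 0, so a_3 = 2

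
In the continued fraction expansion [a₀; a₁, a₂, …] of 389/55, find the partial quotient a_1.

⌊389/55⌋ = 7, remainder 4
⌊55/4⌋ = 13, remainder 3

13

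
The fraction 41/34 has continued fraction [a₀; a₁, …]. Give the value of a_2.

1

Run the Euclidean algorithm, recording each quotient:
41 = 1·34 + 7, so a_0 = 1
34 = 4·7 + 6, so a_1 = 4
7 = 1·6 + 1, so a_2 = 1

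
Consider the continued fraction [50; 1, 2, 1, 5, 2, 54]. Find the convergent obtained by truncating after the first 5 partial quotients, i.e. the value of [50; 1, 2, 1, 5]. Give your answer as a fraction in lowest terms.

Start with 5.
1 + 1/(5/1) = 1 + 1/5 = 6/5
2 + 1/(6/5) = 2 + 5/6 = 17/6
1 + 1/(17/6) = 1 + 6/17 = 23/17
50 + 1/(23/17) = 50 + 17/23 = 1167/23

1167/23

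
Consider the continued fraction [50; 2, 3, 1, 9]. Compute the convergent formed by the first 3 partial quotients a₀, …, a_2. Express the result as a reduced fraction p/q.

Collapse the nested fraction from the inside out:
Start with 3.
2 + 1/(3/1) = 2 + 1/3 = 7/3
50 + 1/(7/3) = 50 + 3/7 = 353/7

353/7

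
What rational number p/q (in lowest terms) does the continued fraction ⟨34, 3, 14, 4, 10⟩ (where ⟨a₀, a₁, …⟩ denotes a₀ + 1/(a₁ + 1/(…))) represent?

Start with 10.
4 + 1/(10/1) = 4 + 1/10 = 41/10
14 + 1/(41/10) = 14 + 10/41 = 584/41
3 + 1/(584/41) = 3 + 41/584 = 1793/584
34 + 1/(1793/584) = 34 + 584/1793 = 61546/1793

61546/1793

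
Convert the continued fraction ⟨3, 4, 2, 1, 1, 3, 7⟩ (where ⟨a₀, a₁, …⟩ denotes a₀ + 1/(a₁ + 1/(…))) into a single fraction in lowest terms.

1856/575

Compute successive convergents:
a_0 = 3: 3/1
a_1 = 4: 13/4
a_2 = 2: 29/9
a_3 = 1: 42/13
a_4 = 1: 71/22
a_5 = 3: 255/79
a_6 = 7: 1856/575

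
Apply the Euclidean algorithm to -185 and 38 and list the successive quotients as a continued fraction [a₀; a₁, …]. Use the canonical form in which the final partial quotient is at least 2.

⌊-185/38⌋ = -5, remainder 5
⌊38/5⌋ = 7, remainder 3
⌊5/3⌋ = 1, remainder 2
⌊3/2⌋ = 1, remainder 1
⌊2/1⌋ = 2, remainder 0

[-5; 7, 1, 1, 2]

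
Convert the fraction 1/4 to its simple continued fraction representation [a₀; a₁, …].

⌊1/4⌋ = 0, remainder 1
⌊4/1⌋ = 4, remainder 0

[0; 4]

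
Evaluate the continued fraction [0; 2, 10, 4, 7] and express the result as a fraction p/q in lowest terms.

Start with 7.
4 + 1/(7/1) = 4 + 1/7 = 29/7
10 + 1/(29/7) = 10 + 7/29 = 297/29
2 + 1/(297/29) = 2 + 29/297 = 623/297
0 + 1/(623/297) = 0 + 297/623 = 297/623

297/623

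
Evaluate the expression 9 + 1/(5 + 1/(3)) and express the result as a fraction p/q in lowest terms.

147/16

Start with 3.
5 + 1/(3/1) = 5 + 1/3 = 16/3
9 + 1/(16/3) = 9 + 3/16 = 147/16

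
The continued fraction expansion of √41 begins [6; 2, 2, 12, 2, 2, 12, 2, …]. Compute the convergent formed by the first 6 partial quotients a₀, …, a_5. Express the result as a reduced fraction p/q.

2049/320

Compute successive convergents:
a_0 = 6: 6/1
a_1 = 2: 13/2
a_2 = 2: 32/5
a_3 = 12: 397/62
a_4 = 2: 826/129
a_5 = 2: 2049/320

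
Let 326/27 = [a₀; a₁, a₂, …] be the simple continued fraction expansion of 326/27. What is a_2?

Repeatedly divide and take the remainder:
⌊326/27⌋ = 12, remainder 2
⌊27/2⌋ = 13, remainder 1
⌊2/1⌋ = 2, remainder 0

2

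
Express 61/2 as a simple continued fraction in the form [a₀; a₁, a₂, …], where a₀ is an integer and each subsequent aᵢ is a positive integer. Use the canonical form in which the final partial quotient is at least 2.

[30; 2]

⌊61/2⌋ = 30, remainder 1
⌊2/1⌋ = 2, remainder 0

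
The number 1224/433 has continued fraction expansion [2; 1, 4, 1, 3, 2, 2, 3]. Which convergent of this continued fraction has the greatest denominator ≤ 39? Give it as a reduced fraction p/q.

65/23

a_0 = 2: 2/1  (≤ bound)
a_1 = 1: 3/1  (≤ bound)
a_2 = 4: 14/5  (≤ bound)
a_3 = 1: 17/6  (≤ bound)
a_4 = 3: 65/23  (≤ bound)
a_5 = 2: 147/52  (> 39, stop)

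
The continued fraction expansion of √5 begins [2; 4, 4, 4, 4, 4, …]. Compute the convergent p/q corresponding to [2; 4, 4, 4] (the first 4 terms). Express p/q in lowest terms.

161/72

Build up convergents one term at a time:
a_0 = 2: 2/1
a_1 = 4: 9/4
a_2 = 4: 38/17
a_3 = 4: 161/72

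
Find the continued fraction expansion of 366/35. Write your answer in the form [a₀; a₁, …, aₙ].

[10; 2, 5, 3]

Repeatedly divide and take the remainder:
366 = 10·35 + 16, so a_0 = 10
35 = 2·16 + 3, so a_1 = 2
16 = 5·3 + 1, so a_2 = 5
3 = 3·1 + 0, so a_3 = 3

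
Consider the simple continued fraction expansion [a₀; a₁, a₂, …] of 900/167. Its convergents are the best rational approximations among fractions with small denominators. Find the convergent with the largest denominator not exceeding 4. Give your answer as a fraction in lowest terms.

16/3

List convergents until the denominator exceeds the bound:
a_0 = 5: 5/1  (≤ bound)
a_1 = 2: 11/2  (≤ bound)
a_2 = 1: 16/3  (≤ bound)
a_3 = 1: 27/5  (> 4, stop)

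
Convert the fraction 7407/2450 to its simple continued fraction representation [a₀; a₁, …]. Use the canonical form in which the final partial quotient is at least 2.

7407 ÷ 2450 → quotient 3, remainder 57
2450 ÷ 57 → quotient 42, remainder 56
57 ÷ 56 → quotient 1, remainder 1
56 ÷ 1 → quotient 56, remainder 0

[3; 42, 1, 56]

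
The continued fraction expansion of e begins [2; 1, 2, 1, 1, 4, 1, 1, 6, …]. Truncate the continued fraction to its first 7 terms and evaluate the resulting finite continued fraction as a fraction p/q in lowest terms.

Start with 1.
4 + 1/(1/1) = 4 + 1/1 = 5/1
1 + 1/(5/1) = 1 + 1/5 = 6/5
1 + 1/(6/5) = 1 + 5/6 = 11/6
2 + 1/(11/6) = 2 + 6/11 = 28/11
1 + 1/(28/11) = 1 + 11/28 = 39/28
2 + 1/(39/28) = 2 + 28/39 = 106/39

106/39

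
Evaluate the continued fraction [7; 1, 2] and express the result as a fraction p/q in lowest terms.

23/3

Start with 2.
1 + 1/(2/1) = 1 + 1/2 = 3/2
7 + 1/(3/2) = 7 + 2/3 = 23/3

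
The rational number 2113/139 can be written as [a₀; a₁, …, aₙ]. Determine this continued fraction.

[15; 4, 1, 27]

2113 ÷ 139 → quotient 15, remainder 28
139 ÷ 28 → quotient 4, remainder 27
28 ÷ 27 → quotient 1, remainder 1
27 ÷ 1 → quotient 27, remainder 0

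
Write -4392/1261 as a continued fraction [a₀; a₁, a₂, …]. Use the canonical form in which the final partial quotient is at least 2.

Run the Euclidean algorithm, recording each quotient:
-4392 = -4·1261 + 652, so a_0 = -4
1261 = 1·652 + 609, so a_1 = 1
652 = 1·609 + 43, so a_2 = 1
609 = 14·43 + 7, so a_3 = 14
43 = 6·7 + 1, so a_4 = 6
7 = 7·1 + 0, so a_5 = 7

[-4; 1, 1, 14, 6, 7]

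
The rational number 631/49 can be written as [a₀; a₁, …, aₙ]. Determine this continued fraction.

631 ÷ 49 → quotient 12, remainder 43
49 ÷ 43 → quotient 1, remainder 6
43 ÷ 6 → quotient 7, remainder 1
6 ÷ 1 → quotient 6, remainder 0

[12; 1, 7, 6]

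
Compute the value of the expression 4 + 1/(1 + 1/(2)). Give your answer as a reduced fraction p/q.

a_0 = 4: 4/1
a_1 = 1: 5/1
a_2 = 2: 14/3

14/3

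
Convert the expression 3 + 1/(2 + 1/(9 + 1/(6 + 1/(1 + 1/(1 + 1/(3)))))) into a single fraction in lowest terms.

Start with 3.
1 + 1/(3/1) = 1 + 1/3 = 4/3
1 + 1/(4/3) = 1 + 3/4 = 7/4
6 + 1/(7/4) = 6 + 4/7 = 46/7
9 + 1/(46/7) = 9 + 7/46 = 421/46
2 + 1/(421/46) = 2 + 46/421 = 888/421
3 + 1/(888/421) = 3 + 421/888 = 3085/888

3085/888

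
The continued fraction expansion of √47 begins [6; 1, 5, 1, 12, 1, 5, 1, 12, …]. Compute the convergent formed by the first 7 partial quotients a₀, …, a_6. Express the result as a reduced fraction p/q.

3942/575

Starting at the tail and folding back:
Start with 5.
1 + 1/(5/1) = 1 + 1/5 = 6/5
12 + 1/(6/5) = 12 + 5/6 = 77/6
1 + 1/(77/6) = 1 + 6/77 = 83/77
5 + 1/(83/77) = 5 + 77/83 = 492/83
1 + 1/(492/83) = 1 + 83/492 = 575/492
6 + 1/(575/492) = 6 + 492/575 = 3942/575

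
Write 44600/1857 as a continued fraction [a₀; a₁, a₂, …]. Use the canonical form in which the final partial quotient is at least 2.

[24; 58, 32]

⌊44600/1857⌋ = 24, remainder 32
⌊1857/32⌋ = 58, remainder 1
⌊32/1⌋ = 32, remainder 0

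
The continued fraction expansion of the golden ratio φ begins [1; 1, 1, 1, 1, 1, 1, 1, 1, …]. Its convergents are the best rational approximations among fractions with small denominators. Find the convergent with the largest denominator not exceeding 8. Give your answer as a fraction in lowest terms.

13/8

List convergents until the denominator exceeds the bound:
a_0 = 1: 1/1  (≤ bound)
a_1 = 1: 2/1  (≤ bound)
a_2 = 1: 3/2  (≤ bound)
a_3 = 1: 5/3  (≤ bound)
a_4 = 1: 8/5  (≤ bound)
a_5 = 1: 13/8  (≤ bound)
a_6 = 1: 21/13  (> 8, stop)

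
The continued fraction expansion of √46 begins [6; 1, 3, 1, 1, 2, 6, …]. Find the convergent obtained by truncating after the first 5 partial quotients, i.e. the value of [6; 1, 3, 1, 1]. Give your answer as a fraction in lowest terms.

a_0 = 6: 6/1
a_1 = 1: 7/1
a_2 = 3: 27/4
a_3 = 1: 34/5
a_4 = 1: 61/9

61/9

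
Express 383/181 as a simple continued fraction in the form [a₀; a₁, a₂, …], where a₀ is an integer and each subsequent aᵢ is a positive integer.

Run the Euclidean algorithm, recording each quotient:
⌊383/181⌋ = 2, remainder 21
⌊181/21⌋ = 8, remainder 13
⌊21/13⌋ = 1, remainder 8
⌊13/8⌋ = 1, remainder 5
⌊8/5⌋ = 1, remainder 3
⌊5/3⌋ = 1, remainder 2
⌊3/2⌋ = 1, remainder 1
⌊2/1⌋ = 2, remainder 0

[2; 8, 1, 1, 1, 1, 1, 2]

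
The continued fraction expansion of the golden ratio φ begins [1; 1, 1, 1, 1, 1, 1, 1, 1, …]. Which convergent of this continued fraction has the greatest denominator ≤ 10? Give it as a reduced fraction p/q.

a_0 = 1: 1/1  (≤ bound)
a_1 = 1: 2/1  (≤ bound)
a_2 = 1: 3/2  (≤ bound)
a_3 = 1: 5/3  (≤ bound)
a_4 = 1: 8/5  (≤ bound)
a_5 = 1: 13/8  (≤ bound)
a_6 = 1: 21/13  (> 10, stop)

13/8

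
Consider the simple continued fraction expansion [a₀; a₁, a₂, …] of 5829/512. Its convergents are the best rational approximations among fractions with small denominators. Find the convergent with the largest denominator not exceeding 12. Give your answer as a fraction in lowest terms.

57/5

a_0 = 11: 11/1  (≤ bound)
a_1 = 2: 23/2  (≤ bound)
a_2 = 1: 34/3  (≤ bound)
a_3 = 1: 57/5  (≤ bound)
a_4 = 2: 148/13  (> 12, stop)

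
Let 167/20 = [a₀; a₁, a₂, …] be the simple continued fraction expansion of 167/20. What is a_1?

2

Apply division with remainder until the remainder is 0:
⌊167/20⌋ = 8, remainder 7
⌊20/7⌋ = 2, remainder 6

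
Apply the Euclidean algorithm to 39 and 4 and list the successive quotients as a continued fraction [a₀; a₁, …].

39 = 9·4 + 3, so a_0 = 9
4 = 1·3 + 1, so a_1 = 1
3 = 3·1 + 0, so a_2 = 3

[9; 1, 3]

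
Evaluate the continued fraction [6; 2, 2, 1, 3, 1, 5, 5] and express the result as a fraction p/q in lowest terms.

6347/988

Start with 5.
5 + 1/(5/1) = 5 + 1/5 = 26/5
1 + 1/(26/5) = 1 + 5/26 = 31/26
3 + 1/(31/26) = 3 + 26/31 = 119/31
1 + 1/(119/31) = 1 + 31/119 = 150/119
2 + 1/(150/119) = 2 + 119/150 = 419/150
2 + 1/(419/150) = 2 + 150/419 = 988/419
6 + 1/(988/419) = 6 + 419/988 = 6347/988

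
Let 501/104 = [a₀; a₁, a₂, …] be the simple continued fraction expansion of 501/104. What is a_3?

2

Apply division with remainder until the remainder is 0:
501 ÷ 104 → quotient 4, remainder 85
104 ÷ 85 → quotient 1, remainder 19
85 ÷ 19 → quotient 4, remainder 9
19 ÷ 9 → quotient 2, remainder 1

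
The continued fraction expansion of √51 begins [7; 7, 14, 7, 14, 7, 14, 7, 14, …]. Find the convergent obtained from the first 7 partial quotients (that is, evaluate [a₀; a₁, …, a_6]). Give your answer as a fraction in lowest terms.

7068593/989801

Work from the innermost term outward:
Start with 14.
7 + 1/(14/1) = 7 + 1/14 = 99/14
14 + 1/(99/14) = 14 + 14/99 = 1400/99
7 + 1/(1400/99) = 7 + 99/1400 = 9899/1400
14 + 1/(9899/1400) = 14 + 1400/9899 = 139986/9899
7 + 1/(139986/9899) = 7 + 9899/139986 = 989801/139986
7 + 1/(989801/139986) = 7 + 139986/989801 = 7068593/989801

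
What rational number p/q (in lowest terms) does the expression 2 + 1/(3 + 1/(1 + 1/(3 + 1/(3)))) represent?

111/49

Work from the innermost term outward:
Start with 3.
3 + 1/(3/1) = 3 + 1/3 = 10/3
1 + 1/(10/3) = 1 + 3/10 = 13/10
3 + 1/(13/10) = 3 + 10/13 = 49/13
2 + 1/(49/13) = 2 + 13/49 = 111/49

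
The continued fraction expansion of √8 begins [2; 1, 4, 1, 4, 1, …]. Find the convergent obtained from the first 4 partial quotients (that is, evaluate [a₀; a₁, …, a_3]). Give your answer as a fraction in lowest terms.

a_0 = 2: 2/1
a_1 = 1: 3/1
a_2 = 4: 14/5
a_3 = 1: 17/6

17/6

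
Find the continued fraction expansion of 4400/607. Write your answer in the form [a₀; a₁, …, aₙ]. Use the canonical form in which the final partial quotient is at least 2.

[7; 4, 50, 3]

⌊4400/607⌋ = 7, remainder 151
⌊607/151⌋ = 4, remainder 3
⌊151/3⌋ = 50, remainder 1
⌊3/1⌋ = 3, remainder 0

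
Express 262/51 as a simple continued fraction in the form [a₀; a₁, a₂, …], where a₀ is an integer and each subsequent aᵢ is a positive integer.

[5; 7, 3, 2]

Repeatedly divide and take the remainder:
⌊262/51⌋ = 5, remainder 7
⌊51/7⌋ = 7, remainder 2
⌊7/2⌋ = 3, remainder 1
⌊2/1⌋ = 2, remainder 0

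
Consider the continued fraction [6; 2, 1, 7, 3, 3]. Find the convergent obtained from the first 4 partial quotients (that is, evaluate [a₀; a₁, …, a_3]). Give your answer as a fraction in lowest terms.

Start with 7.
1 + 1/(7/1) = 1 + 1/7 = 8/7
2 + 1/(8/7) = 2 + 7/8 = 23/8
6 + 1/(23/8) = 6 + 8/23 = 146/23

146/23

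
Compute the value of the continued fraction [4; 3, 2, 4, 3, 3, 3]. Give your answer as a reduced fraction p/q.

4689/1093

Start with 3.
3 + 1/(3/1) = 3 + 1/3 = 10/3
3 + 1/(10/3) = 3 + 3/10 = 33/10
4 + 1/(33/10) = 4 + 10/33 = 142/33
2 + 1/(142/33) = 2 + 33/142 = 317/142
3 + 1/(317/142) = 3 + 142/317 = 1093/317
4 + 1/(1093/317) = 4 + 317/1093 = 4689/1093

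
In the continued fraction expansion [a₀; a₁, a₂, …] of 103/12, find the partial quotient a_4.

103 ÷ 12 → quotient 8, remainder 7
12 ÷ 7 → quotient 1, remainder 5
7 ÷ 5 → quotient 1, remainder 2
5 ÷ 2 → quotient 2, remainder 1
2 ÷ 1 → quotient 2, remainder 0

2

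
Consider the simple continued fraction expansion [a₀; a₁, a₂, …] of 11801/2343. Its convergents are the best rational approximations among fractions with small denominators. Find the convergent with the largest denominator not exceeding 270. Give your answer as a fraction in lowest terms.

549/109

a_0 = 5: 5/1  (≤ bound)
a_1 = 27: 136/27  (≤ bound)
a_2 = 4: 549/109  (≤ bound)
a_3 = 10: 5626/1117  (> 270, stop)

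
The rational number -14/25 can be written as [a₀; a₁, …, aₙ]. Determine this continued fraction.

[-1; 2, 3, 1, 2]

Repeatedly divide and take the remainder:
-14 = -1·25 + 11, so a_0 = -1
25 = 2·11 + 3, so a_1 = 2
11 = 3·3 + 2, so a_2 = 3
3 = 1·2 + 1, so a_3 = 1
2 = 2·1 + 0, so a_4 = 2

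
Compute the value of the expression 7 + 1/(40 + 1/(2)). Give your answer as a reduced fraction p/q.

569/81

Work from the innermost term outward:
Start with 2.
40 + 1/(2/1) = 40 + 1/2 = 81/2
7 + 1/(81/2) = 7 + 2/81 = 569/81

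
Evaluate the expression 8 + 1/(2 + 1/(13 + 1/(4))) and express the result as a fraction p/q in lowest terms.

Start with 4.
13 + 1/(4/1) = 13 + 1/4 = 53/4
2 + 1/(53/4) = 2 + 4/53 = 110/53
8 + 1/(110/53) = 8 + 53/110 = 933/110

933/110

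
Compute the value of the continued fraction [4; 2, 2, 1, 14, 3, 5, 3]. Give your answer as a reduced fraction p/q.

23752/5365

Work from the innermost term outward:
Start with 3.
5 + 1/(3/1) = 5 + 1/3 = 16/3
3 + 1/(16/3) = 3 + 3/16 = 51/16
14 + 1/(51/16) = 14 + 16/51 = 730/51
1 + 1/(730/51) = 1 + 51/730 = 781/730
2 + 1/(781/730) = 2 + 730/781 = 2292/781
2 + 1/(2292/781) = 2 + 781/2292 = 5365/2292
4 + 1/(5365/2292) = 4 + 2292/5365 = 23752/5365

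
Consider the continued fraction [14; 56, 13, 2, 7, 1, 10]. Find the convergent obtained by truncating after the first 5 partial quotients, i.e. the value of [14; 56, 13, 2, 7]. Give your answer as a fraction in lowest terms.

158780/11327

Work from the innermost term outward:
Start with 7.
2 + 1/(7/1) = 2 + 1/7 = 15/7
13 + 1/(15/7) = 13 + 7/15 = 202/15
56 + 1/(202/15) = 56 + 15/202 = 11327/202
14 + 1/(11327/202) = 14 + 202/11327 = 158780/11327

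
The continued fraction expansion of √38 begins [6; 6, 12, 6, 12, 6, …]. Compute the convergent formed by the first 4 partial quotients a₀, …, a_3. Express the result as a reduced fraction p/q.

Starting at the tail and folding back:
Start with 6.
12 + 1/(6/1) = 12 + 1/6 = 73/6
6 + 1/(73/6) = 6 + 6/73 = 444/73
6 + 1/(444/73) = 6 + 73/444 = 2737/444

2737/444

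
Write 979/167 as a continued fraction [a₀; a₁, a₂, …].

979 = 5·167 + 144, so a_0 = 5
167 = 1·144 + 23, so a_1 = 1
144 = 6·23 + 6, so a_2 = 6
23 = 3·6 + 5, so a_3 = 3
6 = 1·5 + 1, so a_4 = 1
5 = 5·1 + 0, so a_5 = 5

[5; 1, 6, 3, 1, 5]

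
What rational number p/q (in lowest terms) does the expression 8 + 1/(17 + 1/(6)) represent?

830/103

a_0 = 8: 8/1
a_1 = 17: 137/17
a_2 = 6: 830/103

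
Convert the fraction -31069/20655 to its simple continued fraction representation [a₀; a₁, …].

Run the Euclidean algorithm, recording each quotient:
⌊-31069/20655⌋ = -2, remainder 10241
⌊20655/10241⌋ = 2, remainder 173
⌊10241/173⌋ = 59, remainder 34
⌊173/34⌋ = 5, remainder 3
⌊34/3⌋ = 11, remainder 1
⌊3/1⌋ = 3, remainder 0

[-2; 2, 59, 5, 11, 3]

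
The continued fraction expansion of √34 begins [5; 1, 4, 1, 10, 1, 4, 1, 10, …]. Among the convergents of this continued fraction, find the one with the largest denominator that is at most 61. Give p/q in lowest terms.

35/6

a_0 = 5: 5/1  (≤ bound)
a_1 = 1: 6/1  (≤ bound)
a_2 = 4: 29/5  (≤ bound)
a_3 = 1: 35/6  (≤ bound)
a_4 = 10: 379/65  (> 61, stop)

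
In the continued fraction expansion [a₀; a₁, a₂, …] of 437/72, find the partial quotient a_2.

2

437 ÷ 72 → quotient 6, remainder 5
72 ÷ 5 → quotient 14, remainder 2
5 ÷ 2 → quotient 2, remainder 1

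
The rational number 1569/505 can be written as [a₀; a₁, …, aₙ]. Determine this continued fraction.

[3; 9, 2, 1, 5, 3]

1569 = 3·505 + 54, so a_0 = 3
505 = 9·54 + 19, so a_1 = 9
54 = 2·19 + 16, so a_2 = 2
19 = 1·16 + 3, so a_3 = 1
16 = 5·3 + 1, so a_4 = 5
3 = 3·1 + 0, so a_5 = 3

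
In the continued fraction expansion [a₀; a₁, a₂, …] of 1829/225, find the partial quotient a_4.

7

1829 = 8·225 + 29, so a_0 = 8
225 = 7·29 + 22, so a_1 = 7
29 = 1·22 + 7, so a_2 = 1
22 = 3·7 + 1, so a_3 = 3
7 = 7·1 + 0, so a_4 = 7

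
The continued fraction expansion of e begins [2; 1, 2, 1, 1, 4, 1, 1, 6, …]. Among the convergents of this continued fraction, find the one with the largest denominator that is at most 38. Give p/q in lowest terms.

87/32

List convergents until the denominator exceeds the bound:
a_0 = 2: 2/1  (≤ bound)
a_1 = 1: 3/1  (≤ bound)
a_2 = 2: 8/3  (≤ bound)
a_3 = 1: 11/4  (≤ bound)
a_4 = 1: 19/7  (≤ bound)
a_5 = 4: 87/32  (≤ bound)
a_6 = 1: 106/39  (> 38, stop)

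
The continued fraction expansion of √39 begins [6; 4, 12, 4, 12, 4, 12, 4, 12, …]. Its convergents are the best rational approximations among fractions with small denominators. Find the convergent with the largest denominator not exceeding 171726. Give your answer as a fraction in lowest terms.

764394/122401

a_0 = 6: 6/1  (≤ bound)
a_1 = 4: 25/4  (≤ bound)
a_2 = 12: 306/49  (≤ bound)
a_3 = 4: 1249/200  (≤ bound)
a_4 = 12: 15294/2449  (≤ bound)
a_5 = 4: 62425/9996  (≤ bound)
a_6 = 12: 764394/122401  (≤ bound)
a_7 = 4: 3120001/499600  (> 171726, stop)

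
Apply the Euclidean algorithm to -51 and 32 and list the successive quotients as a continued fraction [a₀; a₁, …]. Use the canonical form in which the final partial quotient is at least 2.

Run the Euclidean algorithm, recording each quotient:
-51 ÷ 32 → quotient -2, remainder 13
32 ÷ 13 → quotient 2, remainder 6
13 ÷ 6 → quotient 2, remainder 1
6 ÷ 1 → quotient 6, remainder 0

[-2; 2, 2, 6]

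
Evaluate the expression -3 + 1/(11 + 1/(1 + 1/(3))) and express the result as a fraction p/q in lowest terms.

-137/47

Starting at the tail and folding back:
Start with 3.
1 + 1/(3/1) = 1 + 1/3 = 4/3
11 + 1/(4/3) = 11 + 3/4 = 47/4
-3 + 1/(47/4) = -3 + 4/47 = -137/47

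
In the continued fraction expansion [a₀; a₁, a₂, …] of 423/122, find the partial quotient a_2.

7

Apply division with remainder until the remainder is 0:
423 ÷ 122 → quotient 3, remainder 57
122 ÷ 57 → quotient 2, remainder 8
57 ÷ 8 → quotient 7, remainder 1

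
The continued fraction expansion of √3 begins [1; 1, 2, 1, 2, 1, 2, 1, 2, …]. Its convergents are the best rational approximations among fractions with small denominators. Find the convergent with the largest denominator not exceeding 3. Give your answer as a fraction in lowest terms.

a_0 = 1: 1/1  (≤ bound)
a_1 = 1: 2/1  (≤ bound)
a_2 = 2: 5/3  (≤ bound)
a_3 = 1: 7/4  (> 3, stop)

5/3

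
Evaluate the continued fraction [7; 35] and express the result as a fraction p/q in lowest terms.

Start with 35.
7 + 1/(35/1) = 7 + 1/35 = 246/35

246/35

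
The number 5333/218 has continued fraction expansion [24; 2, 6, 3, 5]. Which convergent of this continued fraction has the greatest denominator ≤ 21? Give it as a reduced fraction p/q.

a_0 = 24: 24/1  (≤ bound)
a_1 = 2: 49/2  (≤ bound)
a_2 = 6: 318/13  (≤ bound)
a_3 = 3: 1003/41  (> 21, stop)

318/13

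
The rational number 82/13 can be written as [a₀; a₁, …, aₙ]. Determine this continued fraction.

[6; 3, 4]

⌊82/13⌋ = 6, remainder 4
⌊13/4⌋ = 3, remainder 1
⌊4/1⌋ = 4, remainder 0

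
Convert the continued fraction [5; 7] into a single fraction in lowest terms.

36/7

Start with 7.
5 + 1/(7/1) = 5 + 1/7 = 36/7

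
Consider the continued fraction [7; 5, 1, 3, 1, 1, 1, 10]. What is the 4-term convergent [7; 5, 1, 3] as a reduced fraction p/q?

Work from the innermost term outward:
Start with 3.
1 + 1/(3/1) = 1 + 1/3 = 4/3
5 + 1/(4/3) = 5 + 3/4 = 23/4
7 + 1/(23/4) = 7 + 4/23 = 165/23

165/23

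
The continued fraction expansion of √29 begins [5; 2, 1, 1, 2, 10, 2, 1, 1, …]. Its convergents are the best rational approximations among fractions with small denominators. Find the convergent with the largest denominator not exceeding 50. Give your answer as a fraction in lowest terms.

a_0 = 5: 5/1  (≤ bound)
a_1 = 2: 11/2  (≤ bound)
a_2 = 1: 16/3  (≤ bound)
a_3 = 1: 27/5  (≤ bound)
a_4 = 2: 70/13  (≤ bound)
a_5 = 10: 727/135  (> 50, stop)

70/13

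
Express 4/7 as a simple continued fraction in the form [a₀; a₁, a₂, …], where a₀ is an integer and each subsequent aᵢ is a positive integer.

[0; 1, 1, 3]

Run the Euclidean algorithm, recording each quotient:
⌊4/7⌋ = 0, remainder 4
⌊7/4⌋ = 1, remainder 3
⌊4/3⌋ = 1, remainder 1
⌊3/1⌋ = 3, remainder 0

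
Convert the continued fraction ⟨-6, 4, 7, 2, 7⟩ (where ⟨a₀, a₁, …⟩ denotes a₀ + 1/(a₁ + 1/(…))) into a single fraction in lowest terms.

Work from the innermost term outward:
Start with 7.
2 + 1/(7/1) = 2 + 1/7 = 15/7
7 + 1/(15/7) = 7 + 7/15 = 112/15
4 + 1/(112/15) = 4 + 15/112 = 463/112
-6 + 1/(463/112) = -6 + 112/463 = -2666/463

-2666/463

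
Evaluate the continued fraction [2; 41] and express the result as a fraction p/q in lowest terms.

83/41

Compute successive convergents:
a_0 = 2: 2/1
a_1 = 41: 83/41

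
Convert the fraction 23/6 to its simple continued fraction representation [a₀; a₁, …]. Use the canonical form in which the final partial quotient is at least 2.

[3; 1, 5]

Apply division with remainder until the remainder is 0:
23 = 3·6 + 5, so a_0 = 3
6 = 1·5 + 1, so a_1 = 1
5 = 5·1 + 0, so a_2 = 5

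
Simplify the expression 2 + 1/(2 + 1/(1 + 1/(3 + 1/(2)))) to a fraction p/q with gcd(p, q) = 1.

59/25

Starting at the tail and folding back:
Start with 2.
3 + 1/(2/1) = 3 + 1/2 = 7/2
1 + 1/(7/2) = 1 + 2/7 = 9/7
2 + 1/(9/7) = 2 + 7/9 = 25/9
2 + 1/(25/9) = 2 + 9/25 = 59/25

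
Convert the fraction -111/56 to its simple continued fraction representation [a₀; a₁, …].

-111 = -2·56 + 1, so a_0 = -2
56 = 56·1 + 0, so a_1 = 56

[-2; 56]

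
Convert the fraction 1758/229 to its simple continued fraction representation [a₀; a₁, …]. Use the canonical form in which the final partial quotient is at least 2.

⌊1758/229⌋ = 7, remainder 155
⌊229/155⌋ = 1, remainder 74
⌊155/74⌋ = 2, remainder 7
⌊74/7⌋ = 10, remainder 4
⌊7/4⌋ = 1, remainder 3
⌊4/3⌋ = 1, remainder 1
⌊3/1⌋ = 3, remainder 0

[7; 1, 2, 10, 1, 1, 3]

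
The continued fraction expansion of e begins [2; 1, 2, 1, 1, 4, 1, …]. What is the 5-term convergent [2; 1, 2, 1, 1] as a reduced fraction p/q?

Start with 1.
1 + 1/(1/1) = 1 + 1/1 = 2/1
2 + 1/(2/1) = 2 + 1/2 = 5/2
1 + 1/(5/2) = 1 + 2/5 = 7/5
2 + 1/(7/5) = 2 + 5/7 = 19/7

19/7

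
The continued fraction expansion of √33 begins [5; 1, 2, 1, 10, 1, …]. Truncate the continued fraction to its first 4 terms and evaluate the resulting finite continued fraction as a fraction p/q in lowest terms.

23/4

Build up convergents one term at a time:
a_0 = 5: 5/1
a_1 = 1: 6/1
a_2 = 2: 17/3
a_3 = 1: 23/4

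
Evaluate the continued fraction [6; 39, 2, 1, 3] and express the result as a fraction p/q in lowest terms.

2609/433

a_0 = 6: 6/1
a_1 = 39: 235/39
a_2 = 2: 476/79
a_3 = 1: 711/118
a_4 = 3: 2609/433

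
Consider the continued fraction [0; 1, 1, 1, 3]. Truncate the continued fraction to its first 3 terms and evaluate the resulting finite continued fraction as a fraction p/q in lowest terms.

Start with 1.
1 + 1/(1/1) = 1 + 1/1 = 2/1
0 + 1/(2/1) = 0 + 1/2 = 1/2

1/2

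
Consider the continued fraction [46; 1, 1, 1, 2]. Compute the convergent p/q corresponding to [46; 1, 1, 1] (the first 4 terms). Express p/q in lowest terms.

140/3

Compute successive convergents:
a_0 = 46: 46/1
a_1 = 1: 47/1
a_2 = 1: 93/2
a_3 = 1: 140/3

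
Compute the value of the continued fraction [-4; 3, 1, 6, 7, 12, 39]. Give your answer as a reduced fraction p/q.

Start with 39.
12 + 1/(39/1) = 12 + 1/39 = 469/39
7 + 1/(469/39) = 7 + 39/469 = 3322/469
6 + 1/(3322/469) = 6 + 469/3322 = 20401/3322
1 + 1/(20401/3322) = 1 + 3322/20401 = 23723/20401
3 + 1/(23723/20401) = 3 + 20401/23723 = 91570/23723
-4 + 1/(91570/23723) = -4 + 23723/91570 = -342557/91570

-342557/91570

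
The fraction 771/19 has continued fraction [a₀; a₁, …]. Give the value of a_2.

771 ÷ 19 → quotient 40, remainder 11
19 ÷ 11 → quotient 1, remainder 8
11 ÷ 8 → quotient 1, remainder 3

1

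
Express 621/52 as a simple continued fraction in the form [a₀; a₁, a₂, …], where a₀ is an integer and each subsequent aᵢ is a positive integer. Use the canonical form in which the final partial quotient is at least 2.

Repeatedly divide and take the remainder:
⌊621/52⌋ = 11, remainder 49
⌊52/49⌋ = 1, remainder 3
⌊49/3⌋ = 16, remainder 1
⌊3/1⌋ = 3, remainder 0

[11; 1, 16, 3]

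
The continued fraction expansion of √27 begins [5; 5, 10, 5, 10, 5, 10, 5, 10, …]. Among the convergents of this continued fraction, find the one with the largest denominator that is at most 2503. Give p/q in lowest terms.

1351/260

a_0 = 5: 5/1  (≤ bound)
a_1 = 5: 26/5  (≤ bound)
a_2 = 10: 265/51  (≤ bound)
a_3 = 5: 1351/260  (≤ bound)
a_4 = 10: 13775/2651  (> 2503, stop)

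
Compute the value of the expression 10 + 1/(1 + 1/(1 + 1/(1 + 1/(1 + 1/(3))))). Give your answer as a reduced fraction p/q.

191/18

Start with 3.
1 + 1/(3/1) = 1 + 1/3 = 4/3
1 + 1/(4/3) = 1 + 3/4 = 7/4
1 + 1/(7/4) = 1 + 4/7 = 11/7
1 + 1/(11/7) = 1 + 7/11 = 18/11
10 + 1/(18/11) = 10 + 11/18 = 191/18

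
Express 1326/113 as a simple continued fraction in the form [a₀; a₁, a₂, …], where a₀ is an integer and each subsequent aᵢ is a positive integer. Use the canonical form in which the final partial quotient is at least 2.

[11; 1, 2, 1, 3, 3, 2]

Repeatedly divide and take the remainder:
1326 ÷ 113 → quotient 11, remainder 83
113 ÷ 83 → quotient 1, remainder 30
83 ÷ 30 → quotient 2, remainder 23
30 ÷ 23 → quotient 1, remainder 7
23 ÷ 7 → quotient 3, remainder 2
7 ÷ 2 → quotient 3, remainder 1
2 ÷ 1 → quotient 2, remainder 0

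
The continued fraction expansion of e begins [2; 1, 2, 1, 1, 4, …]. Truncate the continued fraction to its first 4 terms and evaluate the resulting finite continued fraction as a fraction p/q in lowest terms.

11/4

Start with 1.
2 + 1/(1/1) = 2 + 1/1 = 3/1
1 + 1/(3/1) = 1 + 1/3 = 4/3
2 + 1/(4/3) = 2 + 3/4 = 11/4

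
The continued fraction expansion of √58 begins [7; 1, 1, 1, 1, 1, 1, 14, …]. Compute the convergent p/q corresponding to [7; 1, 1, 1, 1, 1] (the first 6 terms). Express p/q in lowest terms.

61/8

Build up convergents one term at a time:
a_0 = 7: 7/1
a_1 = 1: 8/1
a_2 = 1: 15/2
a_3 = 1: 23/3
a_4 = 1: 38/5
a_5 = 1: 61/8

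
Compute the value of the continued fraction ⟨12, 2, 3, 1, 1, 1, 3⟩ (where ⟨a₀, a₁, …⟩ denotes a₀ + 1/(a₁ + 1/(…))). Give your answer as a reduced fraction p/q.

1132/91

Work from the innermost term outward:
Start with 3.
1 + 1/(3/1) = 1 + 1/3 = 4/3
1 + 1/(4/3) = 1 + 3/4 = 7/4
1 + 1/(7/4) = 1 + 4/7 = 11/7
3 + 1/(11/7) = 3 + 7/11 = 40/11
2 + 1/(40/11) = 2 + 11/40 = 91/40
12 + 1/(91/40) = 12 + 40/91 = 1132/91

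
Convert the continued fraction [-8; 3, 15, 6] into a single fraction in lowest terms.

Start with 6.
15 + 1/(6/1) = 15 + 1/6 = 91/6
3 + 1/(91/6) = 3 + 6/91 = 279/91
-8 + 1/(279/91) = -8 + 91/279 = -2141/279

-2141/279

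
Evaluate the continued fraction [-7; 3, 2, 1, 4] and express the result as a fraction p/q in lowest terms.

a_0 = -7: -7/1
a_1 = 3: -20/3
a_2 = 2: -47/7
a_3 = 1: -67/10
a_4 = 4: -315/47

-315/47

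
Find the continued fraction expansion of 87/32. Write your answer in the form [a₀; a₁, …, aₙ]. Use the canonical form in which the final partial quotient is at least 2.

[2; 1, 2, 1, 1, 4]

87 = 2·32 + 23, so a_0 = 2
32 = 1·23 + 9, so a_1 = 1
23 = 2·9 + 5, so a_2 = 2
9 = 1·5 + 4, so a_3 = 1
5 = 1·4 + 1, so a_4 = 1
4 = 4·1 + 0, so a_5 = 4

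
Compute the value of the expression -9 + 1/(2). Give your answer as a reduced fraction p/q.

Build up convergents one term at a time:
a_0 = -9: -9/1
a_1 = 2: -17/2

-17/2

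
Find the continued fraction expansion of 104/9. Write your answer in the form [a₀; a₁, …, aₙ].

⌊104/9⌋ = 11, remainder 5
⌊9/5⌋ = 1, remainder 4
⌊5/4⌋ = 1, remainder 1
⌊4/1⌋ = 4, remainder 0

[11; 1, 1, 4]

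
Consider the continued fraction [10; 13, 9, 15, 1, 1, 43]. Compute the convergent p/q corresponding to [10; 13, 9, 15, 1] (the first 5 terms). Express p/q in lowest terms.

19155/1901

Start with 1.
15 + 1/(1/1) = 15 + 1/1 = 16/1
9 + 1/(16/1) = 9 + 1/16 = 145/16
13 + 1/(145/16) = 13 + 16/145 = 1901/145
10 + 1/(1901/145) = 10 + 145/1901 = 19155/1901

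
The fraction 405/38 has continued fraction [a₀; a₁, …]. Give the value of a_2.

1

Run the Euclidean algorithm, recording each quotient:
405 ÷ 38 → quotient 10, remainder 25
38 ÷ 25 → quotient 1, remainder 13
25 ÷ 13 → quotient 1, remainder 12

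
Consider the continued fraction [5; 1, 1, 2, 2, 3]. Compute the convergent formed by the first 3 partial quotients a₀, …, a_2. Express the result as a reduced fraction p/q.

11/2

Use the convergent recurrence hₖ = aₖ·hₖ₋₁ + hₖ₋₂ (and likewise for the denominators kₖ):
a_0 = 5: 5/1
a_1 = 1: 6/1
a_2 = 1: 11/2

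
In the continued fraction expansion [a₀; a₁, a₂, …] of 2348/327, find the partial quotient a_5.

2

Repeatedly divide and take the remainder:
⌊2348/327⌋ = 7, remainder 59
⌊327/59⌋ = 5, remainder 32
⌊59/32⌋ = 1, remainder 27
⌊32/27⌋ = 1, remainder 5
⌊27/5⌋ = 5, remainder 2
⌊5/2⌋ = 2, remainder 1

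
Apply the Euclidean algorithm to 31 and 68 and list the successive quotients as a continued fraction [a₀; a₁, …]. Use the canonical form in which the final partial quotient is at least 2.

Run the Euclidean algorithm, recording each quotient:
31 ÷ 68 → quotient 0, remainder 31
68 ÷ 31 → quotient 2, remainder 6
31 ÷ 6 → quotient 5, remainder 1
6 ÷ 1 → quotient 6, remainder 0

[0; 2, 5, 6]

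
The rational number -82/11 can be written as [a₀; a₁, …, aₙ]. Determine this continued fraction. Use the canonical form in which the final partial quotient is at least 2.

[-8; 1, 1, 5]

⌊-82/11⌋ = -8, remainder 6
⌊11/6⌋ = 1, remainder 5
⌊6/5⌋ = 1, remainder 1
⌊5/1⌋ = 5, remainder 0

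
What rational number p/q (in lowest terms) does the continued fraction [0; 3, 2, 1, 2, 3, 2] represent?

Compute successive convergents:
a_0 = 0: 0/1
a_1 = 3: 1/3
a_2 = 2: 2/7
a_3 = 1: 3/10
a_4 = 2: 8/27
a_5 = 3: 27/91
a_6 = 2: 62/209

62/209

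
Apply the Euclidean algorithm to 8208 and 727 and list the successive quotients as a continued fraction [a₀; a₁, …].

[11; 3, 2, 4, 11, 2]

Repeatedly divide and take the remainder:
8208 = 11·727 + 211, so a_0 = 11
727 = 3·211 + 94, so a_1 = 3
211 = 2·94 + 23, so a_2 = 2
94 = 4·23 + 2, so a_3 = 4
23 = 11·2 + 1, so a_4 = 11
2 = 2·1 + 0, so a_5 = 2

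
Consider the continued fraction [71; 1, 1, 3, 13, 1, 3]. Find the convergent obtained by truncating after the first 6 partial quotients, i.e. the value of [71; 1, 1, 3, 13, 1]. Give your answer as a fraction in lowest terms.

7157/100

Work from the innermost term outward:
Start with 1.
13 + 1/(1/1) = 13 + 1/1 = 14/1
3 + 1/(14/1) = 3 + 1/14 = 43/14
1 + 1/(43/14) = 1 + 14/43 = 57/43
1 + 1/(57/43) = 1 + 43/57 = 100/57
71 + 1/(100/57) = 71 + 57/100 = 7157/100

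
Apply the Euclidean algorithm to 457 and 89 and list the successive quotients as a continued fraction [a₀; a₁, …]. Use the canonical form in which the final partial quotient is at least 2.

[5; 7, 2, 2, 2]

Apply division with remainder until the remainder is 0:
⌊457/89⌋ = 5, remainder 12
⌊89/12⌋ = 7, remainder 5
⌊12/5⌋ = 2, remainder 2
⌊5/2⌋ = 2, remainder 1
⌊2/1⌋ = 2, remainder 0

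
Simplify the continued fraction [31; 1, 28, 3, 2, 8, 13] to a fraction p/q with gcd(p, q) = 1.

724634/22669

Starting at the tail and folding back:
Start with 13.
8 + 1/(13/1) = 8 + 1/13 = 105/13
2 + 1/(105/13) = 2 + 13/105 = 223/105
3 + 1/(223/105) = 3 + 105/223 = 774/223
28 + 1/(774/223) = 28 + 223/774 = 21895/774
1 + 1/(21895/774) = 1 + 774/21895 = 22669/21895
31 + 1/(22669/21895) = 31 + 21895/22669 = 724634/22669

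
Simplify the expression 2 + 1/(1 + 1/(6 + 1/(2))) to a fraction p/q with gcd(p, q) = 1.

Build up convergents one term at a time:
a_0 = 2: 2/1
a_1 = 1: 3/1
a_2 = 6: 20/7
a_3 = 2: 43/15

43/15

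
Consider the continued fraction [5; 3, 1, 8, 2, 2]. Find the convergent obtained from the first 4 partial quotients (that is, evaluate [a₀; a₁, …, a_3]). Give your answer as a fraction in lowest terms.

Collapse the nested fraction from the inside out:
Start with 8.
1 + 1/(8/1) = 1 + 1/8 = 9/8
3 + 1/(9/8) = 3 + 8/9 = 35/9
5 + 1/(35/9) = 5 + 9/35 = 184/35

184/35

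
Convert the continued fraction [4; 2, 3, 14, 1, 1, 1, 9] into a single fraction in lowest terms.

Compute successive convergents:
a_0 = 4: 4/1
a_1 = 2: 9/2
a_2 = 3: 31/7
a_3 = 14: 443/100
a_4 = 1: 474/107
a_5 = 1: 917/207
a_6 = 1: 1391/314
a_7 = 9: 13436/3033

13436/3033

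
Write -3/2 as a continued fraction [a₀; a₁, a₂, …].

[-2; 2]

-3 ÷ 2 → quotient -2, remainder 1
2 ÷ 1 → quotient 2, remainder 0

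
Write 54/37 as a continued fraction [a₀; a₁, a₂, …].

[1; 2, 5, 1, 2]

54 ÷ 37 → quotient 1, remainder 17
37 ÷ 17 → quotient 2, remainder 3
17 ÷ 3 → quotient 5, remainder 2
3 ÷ 2 → quotient 1, remainder 1
2 ÷ 1 → quotient 2, remainder 0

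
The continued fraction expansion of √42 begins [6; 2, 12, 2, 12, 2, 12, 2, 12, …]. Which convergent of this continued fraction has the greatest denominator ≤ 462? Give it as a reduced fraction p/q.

337/52

List convergents until the denominator exceeds the bound:
a_0 = 6: 6/1  (≤ bound)
a_1 = 2: 13/2  (≤ bound)
a_2 = 12: 162/25  (≤ bound)
a_3 = 2: 337/52  (≤ bound)
a_4 = 12: 4206/649  (> 462, stop)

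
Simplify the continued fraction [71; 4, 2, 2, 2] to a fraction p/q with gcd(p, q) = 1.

Start with 2.
2 + 1/(2/1) = 2 + 1/2 = 5/2
2 + 1/(5/2) = 2 + 2/5 = 12/5
4 + 1/(12/5) = 4 + 5/12 = 53/12
71 + 1/(53/12) = 71 + 12/53 = 3775/53

3775/53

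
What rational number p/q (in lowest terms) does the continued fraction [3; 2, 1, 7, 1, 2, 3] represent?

a_0 = 3: 3/1
a_1 = 2: 7/2
a_2 = 1: 10/3
a_3 = 7: 77/23
a_4 = 1: 87/26
a_5 = 2: 251/75
a_6 = 3: 840/251

840/251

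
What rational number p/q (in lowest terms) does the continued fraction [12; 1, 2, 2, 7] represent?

661/52

Compute successive convergents:
a_0 = 12: 12/1
a_1 = 1: 13/1
a_2 = 2: 38/3
a_3 = 2: 89/7
a_4 = 7: 661/52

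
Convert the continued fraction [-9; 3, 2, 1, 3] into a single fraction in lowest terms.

Compute successive convergents:
a_0 = -9: -9/1
a_1 = 3: -26/3
a_2 = 2: -61/7
a_3 = 1: -87/10
a_4 = 3: -322/37

-322/37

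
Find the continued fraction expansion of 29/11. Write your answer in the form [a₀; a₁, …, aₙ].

[2; 1, 1, 1, 3]

Run the Euclidean algorithm, recording each quotient:
29 = 2·11 + 7, so a_0 = 2
11 = 1·7 + 4, so a_1 = 1
7 = 1·4 + 3, so a_2 = 1
4 = 1·3 + 1, so a_3 = 1
3 = 3·1 + 0, so a_4 = 3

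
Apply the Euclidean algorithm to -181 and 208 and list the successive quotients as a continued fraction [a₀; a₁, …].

-181 ÷ 208 → quotient -1, remainder 27
208 ÷ 27 → quotient 7, remainder 19
27 ÷ 19 → quotient 1, remainder 8
19 ÷ 8 → quotient 2, remainder 3
8 ÷ 3 → quotient 2, remainder 2
3 ÷ 2 → quotient 1, remainder 1
2 ÷ 1 → quotient 2, remainder 0

[-1; 7, 1, 2, 2, 1, 2]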